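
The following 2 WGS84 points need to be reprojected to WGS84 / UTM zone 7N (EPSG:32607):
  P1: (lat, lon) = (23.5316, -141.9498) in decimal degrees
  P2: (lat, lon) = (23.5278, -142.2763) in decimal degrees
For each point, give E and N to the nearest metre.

UTM zone 7N: λ₀ = -141°, k₀ = 0.9996.
P1 (23.5316°, -141.9498°) → (403045.343, 2602690.583) m.
P2 (23.5278°, -142.2763°) → (369709.502, 2602528.385) m.

P1: E 403045 m, N 2602691 m; P2: E 369710 m, N 2602528 m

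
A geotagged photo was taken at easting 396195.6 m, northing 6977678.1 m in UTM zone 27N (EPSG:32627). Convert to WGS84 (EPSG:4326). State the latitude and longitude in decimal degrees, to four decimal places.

lat 62.9142°, lon -23.0436°

Zone 27N: λ₀ = -21°, k₀ = 0.9996, false easting 500000 m.
Meridian distance M = (N − FN)/k₀ = 6980470.3 m.
Inverse transverse Mercator on WGS84 gives φ = 62.91419974°, λ = -23.04360066°.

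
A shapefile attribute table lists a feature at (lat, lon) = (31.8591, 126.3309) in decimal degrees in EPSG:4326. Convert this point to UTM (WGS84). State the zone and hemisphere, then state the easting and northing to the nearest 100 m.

Zone 52N: E 247500 m, N 3527900 m

Longitude 126.3309° lies in the 6° band [126°, 132°), giving zone 52; latitude is north of the equator, so 52N.
Zone 52 central meridian λ₀ = 6×52 − 183 = 129°; Δλ = -2.6691°.
Transverse Mercator on WGS84 with k₀ = 0.9996 gives E = 247463.715 m, N = 3527924.338 m.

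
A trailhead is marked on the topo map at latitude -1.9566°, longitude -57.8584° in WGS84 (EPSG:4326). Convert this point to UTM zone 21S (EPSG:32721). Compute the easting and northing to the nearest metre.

Zone 21 central meridian λ₀ = 6×21 − 183 = -57°; Δλ = -0.8584°.
Transverse Mercator on WGS84 with k₀ = 0.9996 gives E = 404533.302 m, N = 9783711.650 m.

E 404533 m, N 9783712 m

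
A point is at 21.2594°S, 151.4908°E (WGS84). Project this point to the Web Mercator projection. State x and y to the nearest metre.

x 16863879 m, y -2422836 m

Web Mercator is spherical with R = a = 6378137 m.
x = R·λ = 6378137 × 2.644013246 = 16863878.716 m.
y = R·ln tan(π/4 + φ/2) = 6378137 × -0.379865826 = -2422836.281 m.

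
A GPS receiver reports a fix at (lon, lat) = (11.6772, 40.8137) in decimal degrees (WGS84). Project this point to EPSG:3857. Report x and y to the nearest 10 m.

Web Mercator is spherical with R = a = 6378137 m.
x = R·λ = 6378137 × 0.203805587 = 1299899.958 m.
y = R·ln tan(π/4 + φ/2) = 6378137 × 0.781560692 = 4984901.170 m.

x 1299900 m, y 4984900 m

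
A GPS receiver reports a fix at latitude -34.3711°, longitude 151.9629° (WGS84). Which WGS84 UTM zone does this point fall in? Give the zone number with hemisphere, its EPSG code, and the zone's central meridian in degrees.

UTM zone = ⌊(λ + 180)/6⌋ + 1; 151.9629° ∈ [150°, 156°) → zone 56.
Hemisphere: S (φ < 0).
Central meridian λ₀ = 6×56 − 183 = 153°.
EPSG code: 32756.

Zone 56S (EPSG:32756), central meridian 153°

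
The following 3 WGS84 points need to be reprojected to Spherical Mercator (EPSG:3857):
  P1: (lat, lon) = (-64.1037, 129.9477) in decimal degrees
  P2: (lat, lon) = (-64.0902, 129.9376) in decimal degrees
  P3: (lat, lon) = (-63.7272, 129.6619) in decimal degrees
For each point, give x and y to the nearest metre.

P1: x 14465712 m, y -9376147 m; P2: x 14464587 m, y -9372707 m; P3: x 14433897 m, y -9280825 m

Web Mercator: x = R·λ, y = R·ln tan(π/4+φ/2), R = 6378137 m.
P1 (-64.1037°, 129.9477°) → (14465711.794, -9376146.635) m.
P2 (-64.0902°, 129.9376°) → (14464587.467, -9372706.519) m.
P3 (-63.7272°, 129.6619°) → (14433896.683, -9280825.327) m.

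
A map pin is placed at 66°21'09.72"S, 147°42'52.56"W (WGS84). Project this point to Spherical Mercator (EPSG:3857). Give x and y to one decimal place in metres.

x -16443514.1 m, y -9974050.3 m

Web Mercator is spherical with R = a = 6378137 m.
x = R·λ = 6378137 × -2.578106123 = -16443514.055 m.
y = R·ln tan(π/4 + φ/2) = 6378137 × -1.563787402 = -9974050.287 m.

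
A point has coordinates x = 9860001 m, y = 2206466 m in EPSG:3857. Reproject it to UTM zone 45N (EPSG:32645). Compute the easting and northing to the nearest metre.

E 665231 m, N 2149948 m

Web Mercator inverse (R = 6378137 m) → φ = 19.43710367°, λ = 88.57389600°.
UTM 45N forward: E = 665231.339 m, N = 2149948.492 m.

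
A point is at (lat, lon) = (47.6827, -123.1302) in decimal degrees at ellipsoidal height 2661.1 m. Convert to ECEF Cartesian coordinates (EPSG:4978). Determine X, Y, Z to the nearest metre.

WGS84: a = 6378137 m, e² = 0.006694380; N(φ) = a/√(1−e²sin²φ) = 6389841.693 m.
X = (N+h)·cosφ·cosλ = -2352138.108 m; Y = (N+h)·cosφ·sinλ = -3604018.742 m; Z = (N(1−e²)+h)·sinφ = 4695164.813 m.

X -2352138 m, Y -3604019 m, Z 4695165 m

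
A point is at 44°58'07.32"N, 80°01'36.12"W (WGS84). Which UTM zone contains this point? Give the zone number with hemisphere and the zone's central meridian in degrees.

UTM zone = ⌊(λ + 180)/6⌋ + 1; -80.0267° ∈ [-84°, -78°) → zone 17.
Hemisphere: N (φ ≥ 0).
Central meridian λ₀ = 6×17 − 183 = -81°.

Zone 17N, central meridian -81°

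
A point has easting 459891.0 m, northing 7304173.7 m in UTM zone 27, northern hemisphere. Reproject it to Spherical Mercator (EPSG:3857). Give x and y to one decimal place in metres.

x -2435536.9 m, y 9837627.1 m

Unproject from UTM 27N (λ₀ = -21°) → φ = 65.85630017°, λ = -21.87880059°.
Web Mercator (R = 6378137 m): x = -2435536.940 m, y = 9837627.101 m.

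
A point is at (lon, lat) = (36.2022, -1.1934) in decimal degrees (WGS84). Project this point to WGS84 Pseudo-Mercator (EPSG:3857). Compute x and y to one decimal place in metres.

Web Mercator is spherical with R = a = 6378137 m.
x = R·λ = 6378137 × 0.631847586 = 4030010.470 m.
y = R·ln tan(π/4 + φ/2) = 6378137 × -0.020830266 = -132858.287 m.

x 4030010.5 m, y -132858.3 m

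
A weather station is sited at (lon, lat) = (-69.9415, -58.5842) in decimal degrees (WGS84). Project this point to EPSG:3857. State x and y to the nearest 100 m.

Web Mercator is spherical with R = a = 6378137 m.
x = R·λ = 6378137 × -1.220709459 = -7785852.165 m.
y = R·ln tan(π/4 + φ/2) = 6378137 × -1.268560735 = -8091054.162 m.

x -7785900 m, y -8091100 m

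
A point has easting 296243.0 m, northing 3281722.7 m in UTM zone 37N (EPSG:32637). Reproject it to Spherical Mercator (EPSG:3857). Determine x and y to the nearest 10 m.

x 4107130 m, y 3458490 m

Unproject from UTM 37N (λ₀ = 39°) → φ = 29.64880023°, λ = 36.89500003°.
Web Mercator (R = 6378137 m): x = 4107132.616 m, y = 3458485.798 m.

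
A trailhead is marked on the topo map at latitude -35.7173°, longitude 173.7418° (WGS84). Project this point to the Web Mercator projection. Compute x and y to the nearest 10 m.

Web Mercator is spherical with R = a = 6378137 m.
x = R·λ = 6378137 × 3.032366458 = 19340848.706 m.
y = R·ln tan(π/4 + φ/2) = 6378137 × -0.668187542 = -4261791.687 m.

x 19340850 m, y -4261790 m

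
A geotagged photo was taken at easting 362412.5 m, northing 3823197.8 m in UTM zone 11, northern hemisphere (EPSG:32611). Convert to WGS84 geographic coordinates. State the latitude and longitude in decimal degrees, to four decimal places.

lat 34.5413°, lon -118.4994°

Zone 11N: λ₀ = -117°, k₀ = 0.9996, false easting 500000 m.
Meridian distance M = (N − FN)/k₀ = 3824727.7 m.
Inverse transverse Mercator on WGS84 gives φ = 34.54129994°, λ = -118.49939975°.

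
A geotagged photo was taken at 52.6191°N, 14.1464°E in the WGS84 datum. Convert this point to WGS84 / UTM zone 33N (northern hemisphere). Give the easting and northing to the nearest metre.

Zone 33 central meridian λ₀ = 6×33 − 183 = 15°; Δλ = -0.8536°.
Transverse Mercator on WGS84 with k₀ = 0.9996 gives E = 442212.280 m, N = 5830241.976 m.

E 442212 m, N 5830242 m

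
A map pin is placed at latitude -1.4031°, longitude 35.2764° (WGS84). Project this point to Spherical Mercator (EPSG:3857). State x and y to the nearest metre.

Web Mercator is spherical with R = a = 6378137 m.
x = R·λ = 6378137 × 0.615689328 = 3926950.885 m.
y = R·ln tan(π/4 + φ/2) = 6378137 × -0.024491163 = -156207.991 m.

x 3926951 m, y -156208 m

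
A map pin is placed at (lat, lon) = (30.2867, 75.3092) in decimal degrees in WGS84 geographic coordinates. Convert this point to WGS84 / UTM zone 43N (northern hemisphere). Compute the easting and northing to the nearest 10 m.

Zone 43 central meridian λ₀ = 6×43 − 183 = 75°; Δλ = +0.3092°.
Transverse Mercator on WGS84 with k₀ = 0.9996 gives E = 529735.602 m, N = 3350595.194 m.

E 529740 m, N 3350600 m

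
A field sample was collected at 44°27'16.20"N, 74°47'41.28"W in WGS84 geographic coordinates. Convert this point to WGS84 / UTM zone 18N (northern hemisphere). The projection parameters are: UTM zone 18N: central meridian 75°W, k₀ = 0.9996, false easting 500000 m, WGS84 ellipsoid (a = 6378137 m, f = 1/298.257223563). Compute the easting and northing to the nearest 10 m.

Zone 18 central meridian λ₀ = 6×18 − 183 = -75°; Δλ = +0.2052°.
Transverse Mercator on WGS84 with k₀ = 0.9996 gives E = 516325.621 m, N = 4922375.645 m.

E 516330 m, N 4922380 m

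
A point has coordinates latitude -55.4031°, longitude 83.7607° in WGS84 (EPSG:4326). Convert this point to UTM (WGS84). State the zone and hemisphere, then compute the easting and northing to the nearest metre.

Zone 44S: E 674799 m, N 3856883 m

Longitude 83.7607° lies in the 6° band [78°, 84°), giving zone 44; latitude is south of the equator, so 44S.
Zone 44 central meridian λ₀ = 6×44 − 183 = 81°; Δλ = +2.7607°.
Transverse Mercator on WGS84 with k₀ = 0.9996 gives E = 674799.052 m, N = 3856882.894 m.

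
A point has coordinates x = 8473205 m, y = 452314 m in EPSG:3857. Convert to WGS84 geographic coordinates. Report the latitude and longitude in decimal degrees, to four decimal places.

lat 4.0598°, lon 76.1161°

R = 6378137 m. λ = x/R = 76.11609557°.
φ = 2·arctan(exp(y/R)) − 90° = 2·arctan(1.07349) − 90° = 4.05980434°.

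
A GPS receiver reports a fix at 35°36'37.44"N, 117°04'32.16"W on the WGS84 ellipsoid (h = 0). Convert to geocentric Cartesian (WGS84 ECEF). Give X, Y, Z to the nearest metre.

X -2362897 m, Y -4622358 m, Z 3693133 m

WGS84: a = 6378137 m, e² = 0.006694380; N(φ) = a/√(1−e²sin²φ) = 6385387.432 m.
X = (N+h)·cosφ·cosλ = -2362896.815 m; Y = (N+h)·cosφ·sinλ = -4622358.260 m; Z = (N(1−e²)+h)·sinφ = 3693133.193 m.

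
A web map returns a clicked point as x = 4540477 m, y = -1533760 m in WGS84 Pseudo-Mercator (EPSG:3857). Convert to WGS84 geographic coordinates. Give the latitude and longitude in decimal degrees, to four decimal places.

lat -13.6471°, lon 40.7878°

R = 6378137 m. λ = x/R = 40.78779886°.
φ = 2·arctan(exp(y/R)) − 90° = 2·arctan(0.78626) − 90° = -13.64709952°.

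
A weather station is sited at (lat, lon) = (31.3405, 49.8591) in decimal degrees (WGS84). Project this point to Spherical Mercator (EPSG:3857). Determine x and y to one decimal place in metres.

x 5550289.6 m, y 3677049.0 m

Web Mercator is spherical with R = a = 6378137 m.
x = R·λ = 6378137 × 0.870205457 = 5550289.623 m.
y = R·ln tan(π/4 + φ/2) = 6378137 × 0.576508305 = 3677048.952 m.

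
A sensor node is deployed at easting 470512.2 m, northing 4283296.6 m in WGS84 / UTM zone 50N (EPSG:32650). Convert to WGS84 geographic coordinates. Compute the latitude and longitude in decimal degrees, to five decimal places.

lat 38.69780°, lon 116.66090°

Zone 50N: λ₀ = 117°, k₀ = 0.9996, false easting 500000 m.
Meridian distance M = (N − FN)/k₀ = 4285010.6 m.
Inverse transverse Mercator on WGS84 gives φ = 38.69780044°, λ = 116.66089996°.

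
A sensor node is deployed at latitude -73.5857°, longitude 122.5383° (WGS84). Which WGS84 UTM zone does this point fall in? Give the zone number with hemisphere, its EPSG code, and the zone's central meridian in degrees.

UTM zone = ⌊(λ + 180)/6⌋ + 1; 122.5383° ∈ [120°, 126°) → zone 51.
Hemisphere: S (φ < 0).
Central meridian λ₀ = 6×51 − 183 = 123°.
EPSG code: 32751.

Zone 51S (EPSG:32751), central meridian 123°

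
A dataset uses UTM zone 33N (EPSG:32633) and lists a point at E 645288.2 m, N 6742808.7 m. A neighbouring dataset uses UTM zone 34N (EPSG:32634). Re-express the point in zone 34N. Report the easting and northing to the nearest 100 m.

E 318800 m, N 6744500 m

UTM 33N → geographic: φ = 60.79409963°, λ = 17.66949963°.
UTM 34N (λ₀ = 21°) forward: E = 318755.798 m, N = 6744453.528 m.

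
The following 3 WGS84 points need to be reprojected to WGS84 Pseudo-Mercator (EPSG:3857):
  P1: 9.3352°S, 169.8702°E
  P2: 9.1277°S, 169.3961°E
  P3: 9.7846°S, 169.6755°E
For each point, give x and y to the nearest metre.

Web Mercator: x = R·λ, y = R·ln tan(π/4+φ/2), R = 6378137 m.
P1 (-9.3352°, 169.8702°) → (18909864.165, -1043818.213) m.
P2 (-9.1277°, 169.3961°) → (18857087.594, -1020416.313) m.
P3 (-9.7846°, 169.6755°) → (18888190.260, -1094549.863) m.

P1: x 18909864 m, y -1043818 m; P2: x 18857088 m, y -1020416 m; P3: x 18888190 m, y -1094550 m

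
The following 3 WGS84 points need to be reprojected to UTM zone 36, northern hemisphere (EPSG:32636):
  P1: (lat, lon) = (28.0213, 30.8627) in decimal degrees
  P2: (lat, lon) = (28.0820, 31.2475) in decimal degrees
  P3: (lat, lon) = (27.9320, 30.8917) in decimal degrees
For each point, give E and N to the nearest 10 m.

UTM zone 36N: λ₀ = 33°, k₀ = 0.9996.
P1 (28.0213°, 30.8627°) → (289869.190, 3101403.698) m.
P2 (28.0820°, 31.2475°) → (327805.333, 3107525.891) m.
P3 (27.9320°, 30.8917°) → (292550.183, 3091458.073) m.

P1: E 289870 m, N 3101400 m; P2: E 327810 m, N 3107530 m; P3: E 292550 m, N 3091460 m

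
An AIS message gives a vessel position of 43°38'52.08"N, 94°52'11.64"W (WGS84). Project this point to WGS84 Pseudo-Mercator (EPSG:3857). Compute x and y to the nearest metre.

Web Mercator is spherical with R = a = 6378137 m.
x = R·λ = 6378137 × -1.655792116 = -10560868.960 m.
y = R·ln tan(π/4 + φ/2) = 6378137 × 0.848382406 = 5411099.215 m.

x -10560869 m, y 5411099 m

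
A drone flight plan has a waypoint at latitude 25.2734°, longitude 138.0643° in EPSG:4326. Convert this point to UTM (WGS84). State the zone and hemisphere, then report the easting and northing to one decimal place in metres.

Longitude 138.0643° lies in the 6° band [138°, 144°), giving zone 54; latitude is north of the equator, so 54N.
Zone 54 central meridian λ₀ = 6×54 − 183 = 141°; Δλ = -2.9357°.
Transverse Mercator on WGS84 with k₀ = 0.9996 gives E = 204335.484 m, N = 2798457.261 m.

Zone 54N: E 204335.5 m, N 2798457.3 m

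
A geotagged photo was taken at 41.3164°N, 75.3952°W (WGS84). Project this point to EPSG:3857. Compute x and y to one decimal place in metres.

x -8392955.3 m, y 5059123.2 m

Web Mercator is spherical with R = a = 6378137 m.
x = R·λ = 6378137 × -1.315894480 = -8392955.272 m.
y = R·ln tan(π/4 + φ/2) = 6378137 × 0.793197638 = 5059123.205 m.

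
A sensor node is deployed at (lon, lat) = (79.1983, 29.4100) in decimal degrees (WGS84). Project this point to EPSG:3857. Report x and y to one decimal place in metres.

x 8816314.4 m, y 3427934.1 m

Web Mercator is spherical with R = a = 6378137 m.
x = R·λ = 6378137 × 1.382271097 = 8816314.428 m.
y = R·ln tan(π/4 + φ/2) = 6378137 × 0.537450680 = 3427934.065 m.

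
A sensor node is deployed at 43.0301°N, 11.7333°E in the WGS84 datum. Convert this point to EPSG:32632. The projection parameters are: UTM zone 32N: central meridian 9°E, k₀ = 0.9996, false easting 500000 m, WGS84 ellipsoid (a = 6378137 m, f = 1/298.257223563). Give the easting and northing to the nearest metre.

E 722684 m, N 4767783 m

Zone 32 central meridian λ₀ = 6×32 − 183 = 9°; Δλ = +2.7333°.
Transverse Mercator on WGS84 with k₀ = 0.9996 gives E = 722683.935 m, N = 4767783.318 m.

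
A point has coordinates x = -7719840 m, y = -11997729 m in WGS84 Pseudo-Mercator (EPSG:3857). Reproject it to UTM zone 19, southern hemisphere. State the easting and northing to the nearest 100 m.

E 488400 m, N 1936700 m

Web Mercator inverse (R = 6378137 m) → φ = -72.66659931°, λ = -69.34850263°.
UTM 19S forward: E = 488410.991 m, N = 1936677.752 m.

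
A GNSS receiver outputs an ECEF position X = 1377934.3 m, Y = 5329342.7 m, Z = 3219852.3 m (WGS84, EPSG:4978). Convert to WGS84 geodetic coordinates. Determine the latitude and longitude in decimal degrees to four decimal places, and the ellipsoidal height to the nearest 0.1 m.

lat 30.4929°, lon 75.5033°, h 4485.3 m

λ = atan2(Y, X) = 75.50329962°; p = √(X²+Y²) = 5504597.8 m.
Bowring's method on WGS84 (a = 6378137 m, b = 6356752.314 m) gives φ = 30.49289997°, h = 4485.295 m.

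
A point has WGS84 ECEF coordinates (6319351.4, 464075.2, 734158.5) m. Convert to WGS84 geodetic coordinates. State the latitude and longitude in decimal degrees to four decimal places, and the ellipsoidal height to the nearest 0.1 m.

λ = atan2(Y, X) = 4.20009957°; p = √(X²+Y²) = 6336368.7 m.
Bowring's method on WGS84 (a = 6378137 m, b = 6356752.314 m) gives φ = 6.65319966°, h = 905.922 m.

lat 6.6532°, lon 4.2001°, h 905.9 m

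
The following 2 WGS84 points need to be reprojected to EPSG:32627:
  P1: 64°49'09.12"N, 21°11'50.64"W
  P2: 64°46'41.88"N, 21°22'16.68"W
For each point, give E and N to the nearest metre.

P1: E 490628 m, N 7188320 m; P2: E 482346 m, N 7183799 m

UTM zone 27N: λ₀ = -21°, k₀ = 0.9996.
P1 (64.8192°, -21.1974°) → (490628.417, 7188319.637) m.
P2 (64.7783°, -21.3713°) → (482345.828, 7183798.677) m.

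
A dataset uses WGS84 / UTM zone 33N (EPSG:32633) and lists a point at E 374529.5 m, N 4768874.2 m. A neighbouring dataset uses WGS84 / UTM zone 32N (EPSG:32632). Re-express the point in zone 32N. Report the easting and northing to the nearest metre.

E 863112 m, N 4777380 m

UTM 33N → geographic: φ = 43.06220017°, λ = 13.45910006°.
UTM 32N (λ₀ = 9°) forward: E = 863112.221 m, N = 4777379.903 m.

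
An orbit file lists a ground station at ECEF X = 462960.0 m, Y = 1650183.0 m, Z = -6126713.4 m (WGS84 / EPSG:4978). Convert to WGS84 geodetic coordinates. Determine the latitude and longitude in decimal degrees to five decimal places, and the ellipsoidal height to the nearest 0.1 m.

λ = atan2(Y, X) = 74.32849870°; p = √(X²+Y²) = 1713894.9 m.
Bowring's method on WGS84 (a = 6378137 m, b = 6356752.314 m) gives φ = -74.47099992°, h = 3625.018 m.

lat -74.47100°, lon 74.32850°, h 3625.0 m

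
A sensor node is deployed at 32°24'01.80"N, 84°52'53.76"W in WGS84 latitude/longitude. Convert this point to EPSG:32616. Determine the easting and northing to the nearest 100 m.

Zone 16 central meridian λ₀ = 6×16 − 183 = -87°; Δλ = +2.1184°.
Transverse Mercator on WGS84 with k₀ = 0.9996 gives E = 699239.025 m, N = 3586803.658 m.

E 699200 m, N 3586800 m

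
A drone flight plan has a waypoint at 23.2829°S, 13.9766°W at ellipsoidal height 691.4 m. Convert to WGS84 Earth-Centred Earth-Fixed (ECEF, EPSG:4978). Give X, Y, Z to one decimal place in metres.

X 5688870.4 m, Y -1415927.1 m, Z -2505801.7 m

WGS84: a = 6378137 m, e² = 0.006694380; N(φ) = a/√(1−e²sin²φ) = 6381475.149 m.
X = (N+h)·cosφ·cosλ = 5688870.429 m; Y = (N+h)·cosφ·sinλ = -1415927.148 m; Z = (N(1−e²)+h)·sinφ = -2505801.737 m.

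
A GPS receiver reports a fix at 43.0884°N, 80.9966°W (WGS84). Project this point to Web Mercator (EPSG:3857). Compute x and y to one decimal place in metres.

x -9016500.3 m, y 5325436.9 m

Web Mercator is spherical with R = a = 6378137 m.
x = R·λ = 6378137 × -1.413657353 = -9016500.268 m.
y = R·ln tan(π/4 + φ/2) = 6378137 × 0.834951793 = 5325436.922 m.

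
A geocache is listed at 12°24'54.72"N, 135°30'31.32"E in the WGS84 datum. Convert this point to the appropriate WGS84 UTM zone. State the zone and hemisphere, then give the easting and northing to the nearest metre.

Longitude 135.5087° lies in the 6° band [132°, 138°), giving zone 53; latitude is north of the equator, so 53N.
Zone 53 central meridian λ₀ = 6×53 − 183 = 135°; Δλ = +0.5087°.
Transverse Mercator on WGS84 with k₀ = 0.9996 gives E = 555291.087 m, N = 1372519.097 m.

Zone 53N: E 555291 m, N 1372519 m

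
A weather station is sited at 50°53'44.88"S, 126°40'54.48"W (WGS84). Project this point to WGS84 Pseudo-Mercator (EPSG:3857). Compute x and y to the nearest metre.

Web Mercator is spherical with R = a = 6378137 m.
x = R·λ = 6378137 × -2.211014512 = -14102153.469 m.
y = R·ln tan(π/4 + φ/2) = 6378137 × -1.035236873 = -6602882.605 m.

x -14102153 m, y -6602883 m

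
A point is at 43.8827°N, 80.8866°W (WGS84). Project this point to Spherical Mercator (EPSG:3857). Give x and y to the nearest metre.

x -9004255 m, y 5447308 m

Web Mercator is spherical with R = a = 6378137 m.
x = R·λ = 6378137 × -1.411737491 = -9004255.124 m.
y = R·ln tan(π/4 + φ/2) = 6378137 × 0.854059367 = 5447307.646 m.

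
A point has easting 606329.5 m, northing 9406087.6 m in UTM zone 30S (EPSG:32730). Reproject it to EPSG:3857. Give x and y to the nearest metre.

x -227125 m, y -598931 m

Unproject from UTM 30S (λ₀ = -3°) → φ = -5.37239957°, λ = -2.04030007°.
Web Mercator (R = 6378137 m): x = -227125.165 m, y = -598931.070 m.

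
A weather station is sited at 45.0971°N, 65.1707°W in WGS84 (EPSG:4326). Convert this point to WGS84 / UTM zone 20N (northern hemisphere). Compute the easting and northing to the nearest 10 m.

Zone 20 central meridian λ₀ = 6×20 − 183 = -63°; Δλ = -2.1707°.
Transverse Mercator on WGS84 with k₀ = 0.9996 gives E = 329204.928 m, N = 4996029.240 m.

E 329200 m, N 4996030 m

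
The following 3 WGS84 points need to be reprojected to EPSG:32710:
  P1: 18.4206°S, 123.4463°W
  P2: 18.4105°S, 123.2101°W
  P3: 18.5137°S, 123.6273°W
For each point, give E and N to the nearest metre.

P1: E 452866 m, N 7963222 m; P2: E 477810 m, N 7964385 m; P3: E 433786 m, N 7952864 m

UTM zone 10S: λ₀ = -123°, k₀ = 0.9996.
P1 (-18.4206°, -123.4463°) → (452866.404, 7963221.884) m.
P2 (-18.4105°, -123.2101°) → (477810.254, 7964384.516) m.
P3 (-18.5137°, -123.6273°) → (433786.254, 7952864.069) m.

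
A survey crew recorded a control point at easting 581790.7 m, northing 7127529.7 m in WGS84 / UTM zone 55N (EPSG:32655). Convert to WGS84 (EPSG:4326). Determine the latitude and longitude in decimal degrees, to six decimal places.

Zone 55N: λ₀ = 147°, k₀ = 0.9996, false easting 500000 m.
Meridian distance M = (N − FN)/k₀ = 7130381.9 m.
Inverse transverse Mercator on WGS84 gives φ = 64.26409997°, λ = 148.68829914°.

lat 64.264100°, lon 148.688299°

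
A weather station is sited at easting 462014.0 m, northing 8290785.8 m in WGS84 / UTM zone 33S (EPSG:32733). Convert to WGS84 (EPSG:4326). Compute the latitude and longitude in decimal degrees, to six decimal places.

Zone 33S: λ₀ = 15°, k₀ = 0.9996, false easting 500000 m, false northing 10000000 m.
Meridian distance M = (N − FN)/k₀ = -1709898.2 m.
Inverse transverse Mercator on WGS84 gives φ = -15.45979966°, λ = 14.64590035°.

lat -15.459800°, lon 14.645900°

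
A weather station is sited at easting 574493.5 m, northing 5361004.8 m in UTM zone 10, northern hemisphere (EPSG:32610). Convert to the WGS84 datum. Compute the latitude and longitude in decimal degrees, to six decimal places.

Zone 10N: λ₀ = -123°, k₀ = 0.9996, false easting 500000 m.
Meridian distance M = (N − FN)/k₀ = 5363150.1 m.
Inverse transverse Mercator on WGS84 gives φ = 48.39779977°, λ = -121.99360013°.

lat 48.397800°, lon -121.993600°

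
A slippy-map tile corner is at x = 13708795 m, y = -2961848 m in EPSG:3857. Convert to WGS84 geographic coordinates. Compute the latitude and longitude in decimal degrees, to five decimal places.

R = 6378137 m. λ = x/R = 123.14820075°.
φ = 2·arctan(exp(y/R)) − 90° = 2·arctan(0.62853) − 90° = -25.69899746°.

lat -25.69900°, lon 123.14820°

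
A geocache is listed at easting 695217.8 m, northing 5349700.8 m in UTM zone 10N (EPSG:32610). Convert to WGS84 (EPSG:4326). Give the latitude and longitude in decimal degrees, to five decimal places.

Zone 10N: λ₀ = -123°, k₀ = 0.9996, false easting 500000 m.
Meridian distance M = (N − FN)/k₀ = 5351841.5 m.
Inverse transverse Mercator on WGS84 gives φ = 48.27040025°, λ = -120.36910022°.

lat 48.27040°, lon -120.36910°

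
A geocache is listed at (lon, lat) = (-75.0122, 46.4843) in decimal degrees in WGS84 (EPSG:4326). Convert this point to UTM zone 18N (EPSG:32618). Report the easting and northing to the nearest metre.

E 499064 m, N 5147859 m

Zone 18 central meridian λ₀ = 6×18 − 183 = -75°; Δλ = -0.0122°.
Transverse Mercator on WGS84 with k₀ = 0.9996 gives E = 499063.602 m, N = 5147858.905 m.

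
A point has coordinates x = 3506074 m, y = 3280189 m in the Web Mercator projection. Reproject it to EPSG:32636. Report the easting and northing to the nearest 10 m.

Web Mercator inverse (R = 6378137 m) → φ = 28.24730324°, λ = 31.49559861°.
UTM 36N forward: E = 352413.099 m, N = 3125515.060 m.

E 352410 m, N 3125520 m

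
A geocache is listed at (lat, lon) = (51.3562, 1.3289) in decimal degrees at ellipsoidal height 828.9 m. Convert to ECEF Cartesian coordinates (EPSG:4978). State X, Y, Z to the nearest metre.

WGS84: a = 6378137 m, e² = 0.006694380; N(φ) = a/√(1−e²sin²φ) = 6391200.427 m.
X = (N+h)·cosφ·cosλ = 3990600.739 m; Y = (N+h)·cosφ·sinλ = 92573.319 m; Z = (N(1−e²)+h)·sinφ = 4959034.751 m.

X 3990601 m, Y 92573 m, Z 4959035 m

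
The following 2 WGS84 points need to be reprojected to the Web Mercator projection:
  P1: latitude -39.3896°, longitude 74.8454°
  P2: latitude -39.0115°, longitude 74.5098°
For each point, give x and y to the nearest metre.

Web Mercator: x = R·λ, y = R·ln tan(π/4+φ/2), R = 6378137 m.
P1 (-39.3896°, 74.8454°) → (8331751.816, -4777633.076) m.
P2 (-39.0115°, 74.5098°) → (8294392.995, -4723318.983) m.

P1: x 8331752 m, y -4777633 m; P2: x 8294393 m, y -4723319 m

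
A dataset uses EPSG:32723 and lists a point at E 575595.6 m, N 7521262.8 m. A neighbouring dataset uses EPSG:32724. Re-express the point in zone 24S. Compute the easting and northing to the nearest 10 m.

E -42470 m, N 7511930 m

UTM 23S → geographic: φ = -22.41309956°, λ = -44.26550045°.
UTM 24S (λ₀ = -39°) forward: E = -42466.452 m, N = 7511925.168 m.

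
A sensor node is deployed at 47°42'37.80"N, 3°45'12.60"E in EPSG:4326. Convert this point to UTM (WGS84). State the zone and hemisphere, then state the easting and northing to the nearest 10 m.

Zone 31N: E 556520 m, N 5284400 m

Longitude 3.7535° lies in the 6° band [0°, 6°), giving zone 31; latitude is north of the equator, so 31N.
Zone 31 central meridian λ₀ = 6×31 − 183 = 3°; Δλ = +0.7535°.
Transverse Mercator on WGS84 with k₀ = 0.9996 gives E = 556521.303 m, N = 5284399.260 m.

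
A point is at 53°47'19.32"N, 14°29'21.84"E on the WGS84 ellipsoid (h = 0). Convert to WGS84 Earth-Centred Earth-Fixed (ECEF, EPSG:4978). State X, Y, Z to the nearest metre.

WGS84: a = 6378137 m, e² = 0.006694380; N(φ) = a/√(1−e²sin²φ) = 6392080.619 m.
X = (N+h)·cosφ·cosλ = 3656109.730 m; Y = (N+h)·cosφ·sinλ = 944812.663 m; Z = (N(1−e²)+h)·sinφ = 5122885.051 m.

X 3656110 m, Y 944813 m, Z 5122885 m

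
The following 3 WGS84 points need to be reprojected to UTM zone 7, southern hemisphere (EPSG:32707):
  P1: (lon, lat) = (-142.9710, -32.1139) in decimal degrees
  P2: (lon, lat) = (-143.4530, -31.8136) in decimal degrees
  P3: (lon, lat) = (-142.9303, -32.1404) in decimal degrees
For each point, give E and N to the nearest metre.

P1: E 314043 m, N 6445238 m; P2: E 267802 m, N 6477604 m; P3: E 317936 m, N 6442370 m

UTM zone 7S: λ₀ = -141°, k₀ = 0.9996.
P1 (-32.1139°, -142.9710°) → (314042.960, 6445238.488) m.
P2 (-31.8136°, -143.4530°) → (267801.774, 6477603.789) m.
P3 (-32.1404°, -142.9303°) → (317936.168, 6442369.910) m.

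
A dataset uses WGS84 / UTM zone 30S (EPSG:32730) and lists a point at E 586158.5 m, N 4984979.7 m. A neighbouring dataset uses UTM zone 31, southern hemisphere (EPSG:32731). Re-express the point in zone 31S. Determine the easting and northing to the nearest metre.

E 115608 m, N 4973869 m

UTM 30S → geographic: φ = -45.28339976°, λ = -1.90140045°.
UTM 31S (λ₀ = 3°) forward: E = 115608.158 m, N = 4973869.150 m.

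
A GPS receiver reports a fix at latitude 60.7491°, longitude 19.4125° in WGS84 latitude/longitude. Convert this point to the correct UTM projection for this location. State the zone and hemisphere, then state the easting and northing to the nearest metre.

Zone 34N: E 413468 m, N 6735888 m

Longitude 19.4125° lies in the 6° band [18°, 24°), giving zone 34; latitude is north of the equator, so 34N.
Zone 34 central meridian λ₀ = 6×34 − 183 = 21°; Δλ = -1.5875°.
Transverse Mercator on WGS84 with k₀ = 0.9996 gives E = 413468.126 m, N = 6735887.509 m.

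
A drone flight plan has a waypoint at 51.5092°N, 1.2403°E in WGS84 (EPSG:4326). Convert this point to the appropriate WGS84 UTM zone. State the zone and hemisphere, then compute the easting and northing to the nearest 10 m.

Zone 31N: E 377880 m, N 5707920 m

Longitude 1.2403° lies in the 6° band [0°, 6°), giving zone 31; latitude is north of the equator, so 31N.
Zone 31 central meridian λ₀ = 6×31 − 183 = 3°; Δλ = -1.7597°.
Transverse Mercator on WGS84 with k₀ = 0.9996 gives E = 377883.303 m, N = 5707920.316 m.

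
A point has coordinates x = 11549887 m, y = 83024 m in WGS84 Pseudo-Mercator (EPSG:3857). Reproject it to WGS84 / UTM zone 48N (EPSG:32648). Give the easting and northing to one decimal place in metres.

E 361396.6 m, N 82452.6 m

Web Mercator inverse (R = 6378137 m) → φ = 0.74579622°, λ = 103.75440022°.
UTM 48N forward: E = 361396.606 m, N = 82452.5501 m.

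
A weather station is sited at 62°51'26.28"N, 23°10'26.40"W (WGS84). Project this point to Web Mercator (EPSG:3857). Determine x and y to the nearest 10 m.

x -2579720 m, y 9065350 m

Web Mercator is spherical with R = a = 6378137 m.
x = R·λ = 6378137 × -0.404462601 = -2579717.880 m.
y = R·ln tan(π/4 + φ/2) = 6378137 × 1.421315621 = 9065345.750 m.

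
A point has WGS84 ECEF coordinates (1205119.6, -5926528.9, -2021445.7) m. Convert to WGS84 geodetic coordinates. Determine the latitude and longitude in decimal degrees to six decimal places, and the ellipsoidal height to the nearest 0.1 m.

lat -18.597900°, lon -78.506000°, h 721.6 m

λ = atan2(Y, X) = -78.50600030°; p = √(X²+Y²) = 6047814.3 m.
Bowring's method on WGS84 (a = 6378137 m, b = 6356752.314 m) gives φ = -18.59790048°, h = 721.586 m.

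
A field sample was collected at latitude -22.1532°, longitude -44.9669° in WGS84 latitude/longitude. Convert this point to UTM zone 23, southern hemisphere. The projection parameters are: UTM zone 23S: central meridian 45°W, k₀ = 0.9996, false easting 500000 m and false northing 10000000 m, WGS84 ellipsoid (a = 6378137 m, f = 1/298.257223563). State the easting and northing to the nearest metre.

Zone 23 central meridian λ₀ = 6×23 − 183 = -45°; Δλ = +0.0331°.
Transverse Mercator on WGS84 with k₀ = 0.9996 gives E = 503412.928 m, N = 7550215.420 m.

E 503413 m, N 7550215 m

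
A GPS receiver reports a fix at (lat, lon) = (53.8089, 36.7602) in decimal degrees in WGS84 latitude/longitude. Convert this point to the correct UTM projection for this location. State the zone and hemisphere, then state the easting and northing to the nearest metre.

Zone 37N: E 352522 m, N 5964587 m

Longitude 36.7602° lies in the 6° band [36°, 42°), giving zone 37; latitude is north of the equator, so 37N.
Zone 37 central meridian λ₀ = 6×37 − 183 = 39°; Δλ = -2.2398°.
Transverse Mercator on WGS84 with k₀ = 0.9996 gives E = 352521.879 m, N = 5964587.036 m.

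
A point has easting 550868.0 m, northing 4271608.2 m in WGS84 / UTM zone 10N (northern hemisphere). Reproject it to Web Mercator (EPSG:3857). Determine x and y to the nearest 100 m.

x -13627300 m, y 4663300 m

Unproject from UTM 10N (λ₀ = -123°) → φ = 38.59149977°, λ = -122.41589974°.
Web Mercator (R = 6378137 m): x = -13627275.624 m, y = 4663325.196 m.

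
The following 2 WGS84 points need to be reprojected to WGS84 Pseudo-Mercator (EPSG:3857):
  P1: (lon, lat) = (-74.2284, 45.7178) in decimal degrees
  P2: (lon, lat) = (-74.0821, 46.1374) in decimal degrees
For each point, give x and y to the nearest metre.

P1: x -8263068 m, y 5735241 m; P2: x -8246782 m, y 5802395 m

Web Mercator: x = R·λ, y = R·ln tan(π/4+φ/2), R = 6378137 m.
P1 (45.7178°, -74.2284°) → (-8263067.690, 5735241.225) m.
P2 (46.1374°, -74.0821°) → (-8246781.649, 5802395.072) m.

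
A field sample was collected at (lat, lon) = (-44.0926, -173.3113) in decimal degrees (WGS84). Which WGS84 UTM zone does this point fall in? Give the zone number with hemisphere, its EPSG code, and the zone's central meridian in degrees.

UTM zone = ⌊(λ + 180)/6⌋ + 1; -173.3113° ∈ [-174°, -168°) → zone 2.
Hemisphere: S (φ < 0).
Central meridian λ₀ = 6×2 − 183 = -171°.
EPSG code: 32702.

Zone 2S (EPSG:32702), central meridian -171°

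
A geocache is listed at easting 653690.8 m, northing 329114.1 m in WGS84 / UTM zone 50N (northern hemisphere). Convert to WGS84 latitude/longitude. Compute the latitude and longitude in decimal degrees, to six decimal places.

lat 2.976700°, lon 118.382900°

Zone 50N: λ₀ = 117°, k₀ = 0.9996, false easting 500000 m.
Meridian distance M = (N − FN)/k₀ = 329245.8 m.
Inverse transverse Mercator on WGS84 gives φ = 2.97670009°, λ = 118.38289957°.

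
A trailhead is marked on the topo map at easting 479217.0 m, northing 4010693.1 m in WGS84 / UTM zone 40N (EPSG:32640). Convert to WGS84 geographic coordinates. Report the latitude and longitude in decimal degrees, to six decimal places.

lat 36.240900°, lon 56.768699°

Zone 40N: λ₀ = 57°, k₀ = 0.9996, false easting 500000 m.
Meridian distance M = (N − FN)/k₀ = 4012298.0 m.
Inverse transverse Mercator on WGS84 gives φ = 36.24089979°, λ = 56.76869945°.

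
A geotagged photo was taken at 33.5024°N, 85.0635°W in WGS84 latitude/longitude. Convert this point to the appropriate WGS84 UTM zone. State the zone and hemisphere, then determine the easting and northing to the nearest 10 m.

Zone 16N: E 679880 m, N 3708660 m

Longitude -85.0635° lies in the 6° band [-90°, -84°), giving zone 16; latitude is north of the equator, so 16N.
Zone 16 central meridian λ₀ = 6×16 − 183 = -87°; Δλ = +1.9365°.
Transverse Mercator on WGS84 with k₀ = 0.9996 gives E = 679881.051 m, N = 3708663.596 m.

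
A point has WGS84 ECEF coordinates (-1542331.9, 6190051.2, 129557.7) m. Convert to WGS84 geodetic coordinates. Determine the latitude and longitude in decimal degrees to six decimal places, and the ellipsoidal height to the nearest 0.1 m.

lat 1.171300°, lon 103.991101°, h 2491.5 m

λ = atan2(Y, X) = 103.991100500001°; p = √(X²+Y²) = 6379304.2 m.
Bowring's method on WGS84 (a = 6378137 m, b = 6356752.314 m) gives φ = 1.17129964°, h = 2491.482 m.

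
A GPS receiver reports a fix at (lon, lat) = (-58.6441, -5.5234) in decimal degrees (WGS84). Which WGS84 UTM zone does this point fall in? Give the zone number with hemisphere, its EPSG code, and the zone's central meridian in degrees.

Zone 21S (EPSG:32721), central meridian -57°

UTM zone = ⌊(λ + 180)/6⌋ + 1; -58.6441° ∈ [-60°, -54°) → zone 21.
Hemisphere: S (φ < 0).
Central meridian λ₀ = 6×21 − 183 = -57°.
EPSG code: 32721.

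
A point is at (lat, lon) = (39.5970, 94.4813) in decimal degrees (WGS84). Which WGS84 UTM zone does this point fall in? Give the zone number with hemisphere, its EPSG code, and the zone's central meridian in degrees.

Zone 46N (EPSG:32646), central meridian 93°

UTM zone = ⌊(λ + 180)/6⌋ + 1; 94.4813° ∈ [90°, 96°) → zone 46.
Hemisphere: N (φ ≥ 0).
Central meridian λ₀ = 6×46 − 183 = 93°.
EPSG code: 32646.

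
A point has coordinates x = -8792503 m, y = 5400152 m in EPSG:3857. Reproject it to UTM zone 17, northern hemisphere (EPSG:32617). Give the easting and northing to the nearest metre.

E 662746 m, N 4826822 m

Web Mercator inverse (R = 6378137 m) → φ = 43.57659903°, λ = -78.98439831°.
UTM 17N forward: E = 662745.541 m, N = 4826822.057 m.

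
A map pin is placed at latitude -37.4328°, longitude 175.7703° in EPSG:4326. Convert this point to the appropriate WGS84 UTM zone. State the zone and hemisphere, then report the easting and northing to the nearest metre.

Zone 60S: E 391207 m, N 5856404 m

Longitude 175.7703° lies in the 6° band [174°, 180°), giving zone 60; latitude is south of the equator, so 60S.
Zone 60 central meridian λ₀ = 6×60 − 183 = 177°; Δλ = -1.2297°.
Transverse Mercator on WGS84 with k₀ = 0.9996 gives E = 391207.191 m, N = 5856404.274 m.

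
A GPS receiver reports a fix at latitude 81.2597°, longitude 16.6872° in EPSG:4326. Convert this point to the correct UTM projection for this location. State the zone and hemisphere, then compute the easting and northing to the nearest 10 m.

Zone 33N: E 528620 m, N 9022610 m

Longitude 16.6872° lies in the 6° band [12°, 18°), giving zone 33; latitude is north of the equator, so 33N.
Zone 33 central meridian λ₀ = 6×33 − 183 = 15°; Δλ = +1.6872°.
Transverse Mercator on WGS84 with k₀ = 0.9996 gives E = 528618.505 m, N = 9022609.213 m.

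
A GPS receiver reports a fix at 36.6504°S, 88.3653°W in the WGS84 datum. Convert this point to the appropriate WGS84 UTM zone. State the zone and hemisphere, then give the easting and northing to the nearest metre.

Zone 16S: E 377964 m, N 5943041 m

Longitude -88.3653° lies in the 6° band [-90°, -84°), giving zone 16; latitude is south of the equator, so 16S.
Zone 16 central meridian λ₀ = 6×16 − 183 = -87°; Δλ = -1.3653°.
Transverse Mercator on WGS84 with k₀ = 0.9996 gives E = 377963.735 m, N = 5943040.719 m.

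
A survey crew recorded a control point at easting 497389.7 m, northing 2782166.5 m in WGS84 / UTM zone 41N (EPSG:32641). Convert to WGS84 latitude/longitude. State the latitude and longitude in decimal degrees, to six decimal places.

lat 25.155500°, lon 62.974100°

Zone 41N: λ₀ = 63°, k₀ = 0.9996, false easting 500000 m.
Meridian distance M = (N − FN)/k₀ = 2783279.8 m.
Inverse transverse Mercator on WGS84 gives φ = 25.15550025°, λ = 62.97409963°.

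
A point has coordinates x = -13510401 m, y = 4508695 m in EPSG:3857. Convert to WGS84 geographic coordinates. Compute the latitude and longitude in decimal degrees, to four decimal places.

R = 6378137 m. λ = x/R = -121.36599713°.
φ = 2·arctan(exp(y/R)) − 90° = 2·arctan(2.02769) − 90° = 37.49760255°.

lat 37.4976°, lon -121.3660°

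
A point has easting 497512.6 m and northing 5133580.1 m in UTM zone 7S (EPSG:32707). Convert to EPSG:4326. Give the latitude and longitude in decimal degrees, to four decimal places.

Zone 7S: λ₀ = -141°, k₀ = 0.9996, false easting 500000 m, false northing 10000000 m.
Meridian distance M = (N − FN)/k₀ = -4868367.2 m.
Inverse transverse Mercator on WGS84 gives φ = -43.95089998°, λ = -141.03099942°.

lat -43.9509°, lon -141.0310°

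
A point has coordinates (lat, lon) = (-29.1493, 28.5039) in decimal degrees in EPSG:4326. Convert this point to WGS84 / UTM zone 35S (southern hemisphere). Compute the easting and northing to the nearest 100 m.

Zone 35 central meridian λ₀ = 6×35 − 183 = 27°; Δλ = +1.5039°.
Transverse Mercator on WGS84 with k₀ = 0.9996 gives E = 646277.662 m, N = 6774537.818 m.

E 646300 m, N 6774500 m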